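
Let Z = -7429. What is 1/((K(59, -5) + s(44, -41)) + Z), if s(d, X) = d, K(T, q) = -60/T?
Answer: -59/435775 ≈ -0.00013539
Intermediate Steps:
1/((K(59, -5) + s(44, -41)) + Z) = 1/((-60/59 + 44) - 7429) = 1/(2536/59 - 7429) = 1/(-435775/59) = -59/435775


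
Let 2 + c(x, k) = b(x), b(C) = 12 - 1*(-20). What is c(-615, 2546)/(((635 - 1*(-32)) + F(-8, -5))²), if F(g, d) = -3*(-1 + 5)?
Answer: 6/85805 ≈ 6.9926e-5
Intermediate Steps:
b(C) = 32 (b(C) = 12 + 20 = 32)
c(x, k) = 30 (c(x, k) = -2 + 32 = 30)
F(g, d) = -12 (F(g, d) = -3*4 = -12)
c(-615, 2546)/(((635 - 1*(-32)) + F(-8, -5))²) = 30/(((635 - 1*(-32)) - 12)²) = 30/(((635 + 32) - 12)²) = 30/((667 - 12)²) = 30/(655²) = 30/429025 = 30*(1/429025) = 6/85805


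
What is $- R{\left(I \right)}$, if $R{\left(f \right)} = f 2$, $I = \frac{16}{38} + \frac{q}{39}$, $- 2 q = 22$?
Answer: $- \frac{206}{741} \approx -0.278$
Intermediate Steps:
$q = -11$ ($q = \left(- \frac{1}{2}\right) 22 = -11$)
$I = \frac{103}{741}$ ($I = \frac{16}{38} - \frac{11}{39} = 16 \cdot \frac{1}{38} - \frac{11}{39} = \frac{8}{19} - \frac{11}{39} = \frac{103}{741} \approx 0.139$)
$R{\left(f \right)} = 2 f$
$- R{\left(I \right)} = - \frac{2 \cdot 103}{741} = \left(-1\right) \frac{206}{741} = - \frac{206}{741}$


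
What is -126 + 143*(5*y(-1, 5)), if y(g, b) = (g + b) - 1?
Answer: 2019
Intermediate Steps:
y(g, b) = -1 + b + g (y(g, b) = (b + g) - 1 = -1 + b + g)
-126 + 143*(5*y(-1, 5)) = -126 + 143*(5*(-1 + 5 - 1)) = -126 + 143*(5*3) = -126 + 143*15 = -126 + 2145 = 2019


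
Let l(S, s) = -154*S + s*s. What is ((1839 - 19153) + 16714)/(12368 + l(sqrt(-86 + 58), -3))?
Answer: -7426200/153854177 - 184800*I*sqrt(7)/153854177 ≈ -0.048268 - 0.0031779*I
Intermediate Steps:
l(S, s) = s**2 - 154*S (l(S, s) = -154*S + s**2 = s**2 - 154*S)
((1839 - 19153) + 16714)/(12368 + l(sqrt(-86 + 58), -3)) = ((1839 - 19153) + 16714)/(12368 + ((-3)**2 - 154*sqrt(-86 + 58))) = (-17314 + 16714)/(12368 + (9 - 308*I*sqrt(7))) = -600/(12368 + (9 - 308*I*sqrt(7))) = -600/(12377 - 308*I*sqrt(7))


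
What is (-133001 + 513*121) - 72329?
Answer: -143257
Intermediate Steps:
(-133001 + 513*121) - 72329 = (-133001 + 62073) - 72329 = -70928 - 72329 = -143257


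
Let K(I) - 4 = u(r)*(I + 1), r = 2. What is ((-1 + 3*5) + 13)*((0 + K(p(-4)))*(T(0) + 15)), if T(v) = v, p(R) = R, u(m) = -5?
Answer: 7695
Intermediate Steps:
K(I) = -1 - 5*I (K(I) = 4 - 5*(I + 1) = 4 - 5*(1 + I) = 4 + (-5 - 5*I) = -1 - 5*I)
((-1 + 3*5) + 13)*((0 + K(p(-4)))*(T(0) + 15)) = ((-1 + 3*5) + 13)*((0 + (-1 - 5*(-4)))*(0 + 15)) = ((-1 + 15) + 13)*((0 + (-1 + 20))*15) = (14 + 13)*((0 + 19)*15) = 27*(19*15) = 27*285 = 7695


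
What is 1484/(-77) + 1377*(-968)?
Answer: -14662508/11 ≈ -1.3330e+6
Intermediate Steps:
1484/(-77) + 1377*(-968) = 1484*(-1/77) - 1332936 = -212/11 - 1332936 = -14662508/11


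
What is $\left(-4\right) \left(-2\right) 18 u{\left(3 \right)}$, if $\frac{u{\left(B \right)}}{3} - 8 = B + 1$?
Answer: $5184$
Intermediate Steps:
$u{\left(B \right)} = 27 + 3 B$ ($u{\left(B \right)} = 24 + 3 \left(B + 1\right) = 24 + 3 \left(1 + B\right) = 24 + \left(3 + 3 B\right) = 27 + 3 B$)
$\left(-4\right) \left(-2\right) 18 u{\left(3 \right)} = \left(-4\right) \left(-2\right) 18 \left(27 + 3 \cdot 3\right) = 8 \cdot 18 \left(27 + 9\right) = 144 \cdot 36 = 5184$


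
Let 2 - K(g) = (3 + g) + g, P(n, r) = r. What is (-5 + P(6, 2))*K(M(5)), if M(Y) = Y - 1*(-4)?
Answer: 57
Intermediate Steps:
M(Y) = 4 + Y (M(Y) = Y + 4 = 4 + Y)
K(g) = -1 - 2*g (K(g) = 2 - ((3 + g) + g) = 2 - (3 + 2*g) = 2 + (-3 - 2*g) = -1 - 2*g)
(-5 + P(6, 2))*K(M(5)) = (-5 + 2)*(-1 - 2*(4 + 5)) = -3*(-1 - 2*9) = -3*(-1 - 18) = -3*(-19) = 57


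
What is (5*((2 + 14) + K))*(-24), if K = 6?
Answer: -2640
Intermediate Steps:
(5*((2 + 14) + K))*(-24) = (5*((2 + 14) + 6))*(-24) = (5*(16 + 6))*(-24) = (5*22)*(-24) = 110*(-24) = -2640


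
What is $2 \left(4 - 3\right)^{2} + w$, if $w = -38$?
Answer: $-36$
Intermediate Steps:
$2 \left(4 - 3\right)^{2} + w = 2 \left(4 - 3\right)^{2} - 38 = 2 \cdot 1^{2} - 38 = 2 \cdot 1 - 38 = 2 - 38 = -36$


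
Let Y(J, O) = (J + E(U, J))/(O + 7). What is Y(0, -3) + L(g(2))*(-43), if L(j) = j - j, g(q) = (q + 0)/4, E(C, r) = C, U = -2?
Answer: -½ ≈ -0.50000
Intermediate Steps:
Y(J, O) = (-2 + J)/(7 + O) (Y(J, O) = (J - 2)/(O + 7) = (-2 + J)/(7 + O))
g(q) = q/4 (g(q) = q*(¼) = q/4)
L(j) = 0
Y(0, -3) + L(g(2))*(-43) = (-2 + 0)/(7 - 3) + 0*(-43) = -2/4 + 0 = (¼)*(-2) + 0 = -½ + 0 = -½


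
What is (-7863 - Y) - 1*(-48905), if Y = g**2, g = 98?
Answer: 31438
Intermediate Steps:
Y = 9604 (Y = 98**2 = 9604)
(-7863 - Y) - 1*(-48905) = (-7863 - 1*9604) - 1*(-48905) = (-7863 - 9604) + 48905 = -17467 + 48905 = 31438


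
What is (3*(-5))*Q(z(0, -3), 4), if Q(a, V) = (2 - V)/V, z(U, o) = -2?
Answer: 15/2 ≈ 7.5000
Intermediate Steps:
Q(a, V) = (2 - V)/V
(3*(-5))*Q(z(0, -3), 4) = (3*(-5))*((2 - 1*4)/4) = -15*(2 - 4)/4 = -15*(-2)/4 = -15*(-½) = 15/2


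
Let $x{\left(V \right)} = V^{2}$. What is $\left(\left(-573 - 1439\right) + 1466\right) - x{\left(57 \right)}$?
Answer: $-3795$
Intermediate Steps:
$\left(\left(-573 - 1439\right) + 1466\right) - x{\left(57 \right)} = \left(\left(-573 - 1439\right) + 1466\right) - 57^{2} = \left(-2012 + 1466\right) - 3249 = -546 - 3249 = -3795$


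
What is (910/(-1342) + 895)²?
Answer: 360108008100/450241 ≈ 7.9981e+5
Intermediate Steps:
(910/(-1342) + 895)² = (910*(-1/1342) + 895)² = (-455/671 + 895)² = (600090/671)² = 360108008100/450241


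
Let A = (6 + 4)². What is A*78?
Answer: 7800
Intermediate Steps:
A = 100 (A = 10² = 100)
A*78 = 100*78 = 7800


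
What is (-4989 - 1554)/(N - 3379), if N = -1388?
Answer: 2181/1589 ≈ 1.3726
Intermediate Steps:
(-4989 - 1554)/(N - 3379) = (-4989 - 1554)/(-1388 - 3379) = -6543/(-4767) = -6543*(-1/4767) = 2181/1589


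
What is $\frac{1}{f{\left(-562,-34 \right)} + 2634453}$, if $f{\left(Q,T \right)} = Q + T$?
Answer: $\frac{1}{2633857} \approx 3.7967 \cdot 10^{-7}$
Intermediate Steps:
$\frac{1}{f{\left(-562,-34 \right)} + 2634453} = \frac{1}{\left(-562 - 34\right) + 2634453} = \frac{1}{-596 + 2634453} = \frac{1}{2633857}$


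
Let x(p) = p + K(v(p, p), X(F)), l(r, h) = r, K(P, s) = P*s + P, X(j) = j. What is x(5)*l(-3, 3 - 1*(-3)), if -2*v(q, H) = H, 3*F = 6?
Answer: 15/2 ≈ 7.5000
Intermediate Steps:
F = 2 (F = (⅓)*6 = 2)
v(q, H) = -H/2
K(P, s) = P + P*s
x(p) = -p/2 (x(p) = p + (-p/2)*(1 + 2) = p - p/2*3 = p - 3*p/2 = -p/2)
x(5)*l(-3, 3 - 1*(-3)) = -½*5*(-3) = -5/2*(-3) = 15/2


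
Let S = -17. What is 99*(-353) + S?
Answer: -34964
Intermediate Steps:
99*(-353) + S = 99*(-353) - 17 = -34947 - 17 = -34964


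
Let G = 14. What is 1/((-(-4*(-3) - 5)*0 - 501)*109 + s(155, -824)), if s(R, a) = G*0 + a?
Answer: -1/55433 ≈ -1.8040e-5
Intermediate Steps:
s(R, a) = a (s(R, a) = 14*0 + a = 0 + a = a)
1/((-(-4*(-3) - 5)*0 - 501)*109 + s(155, -824)) = 1/((-(-4*(-3) - 5)*0 - 501)*109 - 824) = 1/((-(12 - 5)*0 - 501)*109 - 824) = 1/((-1*7*0 - 501)*109 - 824) = 1/((-7*0 - 501)*109 - 824) = 1/((0 - 501)*109 - 824) = 1/(-501*109 - 824) = 1/(-54609 - 824) = 1/(-55433) = -1/55433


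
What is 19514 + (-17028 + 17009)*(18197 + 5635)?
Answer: -433294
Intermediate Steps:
19514 + (-17028 + 17009)*(18197 + 5635) = 19514 - 19*23832 = 19514 - 452808 = -433294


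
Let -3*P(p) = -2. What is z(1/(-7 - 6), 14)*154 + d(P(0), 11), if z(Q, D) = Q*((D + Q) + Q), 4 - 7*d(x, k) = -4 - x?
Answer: -577726/3549 ≈ -162.79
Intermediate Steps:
P(p) = 2/3 (P(p) = -1/3*(-2) = 2/3)
d(x, k) = 8/7 + x/7 (d(x, k) = 4/7 - (-4 - x)/7 = 4/7 + (4/7 + x/7) = 8/7 + x/7)
z(Q, D) = Q*(D + 2*Q)
z(1/(-7 - 6), 14)*154 + d(P(0), 11) = ((14 + 2/(-7 - 6))/(-7 - 6))*154 + (8/7 + (1/7)*(2/3)) = ((14 + 2/(-13))/(-13))*154 + (8/7 + 2/21) = -(14 + 2*(-1/13))/13*154 + 26/21 = -(14 - 2/13)/13*154 + 26/21 = -1/13*180/13*154 + 26/21 = -180/169*154 + 26/21 = -27720/169 + 26/21 = -577726/3549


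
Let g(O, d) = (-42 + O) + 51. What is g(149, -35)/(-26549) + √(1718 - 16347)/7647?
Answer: -158/26549 + I*√14629/7647 ≈ -0.0059513 + 0.015817*I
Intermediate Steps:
g(O, d) = 9 + O
g(149, -35)/(-26549) + √(1718 - 16347)/7647 = (9 + 149)/(-26549) + √(1718 - 16347)/7647 = 158*(-1/26549) + √(-14629)*(1/7647) = -158/26549 + (I*√14629)*(1/7647) = -158/26549 + I*√14629/7647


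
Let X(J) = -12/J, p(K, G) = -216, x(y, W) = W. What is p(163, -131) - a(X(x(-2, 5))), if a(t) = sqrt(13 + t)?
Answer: -216 - sqrt(265)/5 ≈ -219.26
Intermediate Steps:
p(163, -131) - a(X(x(-2, 5))) = -216 - sqrt(13 - 12/5) = -216 - sqrt(53/5) = -216 - sqrt(265)/5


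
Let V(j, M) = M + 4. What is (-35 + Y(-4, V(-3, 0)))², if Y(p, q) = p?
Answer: 1521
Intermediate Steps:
V(j, M) = 4 + M
(-35 + Y(-4, V(-3, 0)))² = (-35 - 4)² = (-39)² = 1521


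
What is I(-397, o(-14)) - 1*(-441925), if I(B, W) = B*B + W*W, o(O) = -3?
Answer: 599543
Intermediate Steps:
I(B, W) = B**2 + W**2
I(-397, o(-14)) - 1*(-441925) = ((-397)**2 + (-3)**2) - 1*(-441925) = (157609 + 9) + 441925 = 157618 + 441925 = 599543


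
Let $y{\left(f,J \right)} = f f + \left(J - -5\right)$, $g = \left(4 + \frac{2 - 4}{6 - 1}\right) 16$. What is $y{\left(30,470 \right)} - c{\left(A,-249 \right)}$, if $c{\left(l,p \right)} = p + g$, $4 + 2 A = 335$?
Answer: $\frac{7832}{5} \approx 1566.4$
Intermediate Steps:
$A = \frac{331}{2}$ ($A = -2 + \frac{1}{2} \cdot 335 = -2 + \frac{335}{2} = \frac{331}{2} \approx 165.5$)
$g = \frac{288}{5}$ ($g = \left(4 - \frac{2}{5}\right) 16 = \frac{18}{5} \cdot 16 = \frac{288}{5} \approx 57.6$)
$y{\left(f,J \right)} = 5 + J + f^{2}$ ($y{\left(f,J \right)} = f^{2} + \left(J + 5\right) = f^{2} + \left(5 + J\right) = 5 + J + f^{2}$)
$c{\left(l,p \right)} = \frac{288}{5} + p$ ($c{\left(l,p \right)} = p + \frac{288}{5} = \frac{288}{5} + p$)
$y{\left(30,470 \right)} - c{\left(A,-249 \right)} = \left(5 + 470 + 30^{2}\right) - \left(\frac{288}{5} - 249\right) = \left(5 + 470 + 900\right) - - \frac{957}{5} = 1375 + \frac{957}{5} = \frac{7832}{5}$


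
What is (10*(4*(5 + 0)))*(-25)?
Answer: -5000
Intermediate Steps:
(10*(4*(5 + 0)))*(-25) = (10*(4*5))*(-25) = (10*20)*(-25) = 200*(-25) = -5000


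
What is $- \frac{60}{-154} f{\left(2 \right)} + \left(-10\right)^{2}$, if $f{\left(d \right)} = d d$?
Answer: $\frac{7820}{77} \approx 101.56$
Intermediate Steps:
$f{\left(d \right)} = d^{2}$
$- \frac{60}{-154} f{\left(2 \right)} + \left(-10\right)^{2} = - \frac{60}{-154} \cdot 2^{2} + \left(-10\right)^{2} = \left(-60\right) \left(- \frac{1}{154}\right) 4 + 100 = \frac{30}{77} \cdot 4 + 100 = \frac{120}{77} + 100 = \frac{7820}{77}$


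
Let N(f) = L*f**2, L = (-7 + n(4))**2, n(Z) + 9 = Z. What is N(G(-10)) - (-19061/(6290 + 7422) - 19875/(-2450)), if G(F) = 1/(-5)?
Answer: -16161403/16797200 ≈ -0.96215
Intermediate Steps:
n(Z) = -9 + Z
G(F) = -1/5
L = 144 (L = (-7 + (-9 + 4))**2 = (-7 - 5)**2 = (-12)**2 = 144)
N(f) = 144*f**2
N(G(-10)) - (-19061/(6290 + 7422) - 19875/(-2450)) = 144*(-1/5)**2 - (-19061/(6290 + 7422) - 19875/(-2450)) = 144*(1/25) - (-19061/13712 - 19875*(-1/2450)) = 144/25 - (-19061*1/13712 + 795/98) = 144/25 - (-19061/13712 + 795/98) = 144/25 - 1*4516531/671888 = 144/25 - 4516531/671888 = -16161403/16797200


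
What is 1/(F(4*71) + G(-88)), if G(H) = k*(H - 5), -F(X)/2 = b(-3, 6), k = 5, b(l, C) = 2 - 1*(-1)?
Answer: -1/471 ≈ -0.0021231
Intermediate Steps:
b(l, C) = 3 (b(l, C) = 2 + 1 = 3)
F(X) = -6 (F(X) = -2*3 = -6)
G(H) = -25 + 5*H (G(H) = 5*(H - 5) = 5*(-5 + H) = -25 + 5*H)
1/(F(4*71) + G(-88)) = 1/(-6 + (-25 + 5*(-88))) = 1/(-6 + (-25 - 440)) = 1/(-6 - 465) = 1/(-471) = -1/471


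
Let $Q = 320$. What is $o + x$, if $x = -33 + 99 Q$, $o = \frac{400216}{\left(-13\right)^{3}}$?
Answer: $\frac{69128243}{2197} \approx 31465.0$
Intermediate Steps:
$o = - \frac{400216}{2197}$ ($o = \frac{400216}{-2197} = 400216 \left(- \frac{1}{2197}\right) = - \frac{400216}{2197} \approx -182.16$)
$x = 31647$ ($x = -33 + 99 \cdot 320 = -33 + 31680 = 31647$)
$o + x = - \frac{400216}{2197} + 31647 = \frac{69128243}{2197}$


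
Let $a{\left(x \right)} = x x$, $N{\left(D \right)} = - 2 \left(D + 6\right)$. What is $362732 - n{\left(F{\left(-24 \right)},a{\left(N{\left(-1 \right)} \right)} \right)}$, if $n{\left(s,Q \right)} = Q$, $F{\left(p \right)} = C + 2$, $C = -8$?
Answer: $362632$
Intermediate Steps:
$N{\left(D \right)} = -12 - 2 D$ ($N{\left(D \right)} = - 2 \left(6 + D\right) = -12 - 2 D$)
$F{\left(p \right)} = -6$ ($F{\left(p \right)} = -8 + 2 = -6$)
$a{\left(x \right)} = x^{2}$
$362732 - n{\left(F{\left(-24 \right)},a{\left(N{\left(-1 \right)} \right)} \right)} = 362732 - \left(-12 - -2\right)^{2} = 362732 - \left(-12 + 2\right)^{2} = 362732 - \left(-10\right)^{2} = 362732 - 100 = 362632$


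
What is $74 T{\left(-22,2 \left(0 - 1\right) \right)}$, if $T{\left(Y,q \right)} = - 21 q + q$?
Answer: $2960$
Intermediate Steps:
$T{\left(Y,q \right)} = - 20 q$
$74 T{\left(-22,2 \left(0 - 1\right) \right)} = 74 \left(- 20 \cdot 2 \left(0 - 1\right)\right) = 74 \left(- 20 \cdot 2 \left(-1\right)\right) = 74 \left(\left(-20\right) \left(-2\right)\right) = 74 \cdot 40 = 2960$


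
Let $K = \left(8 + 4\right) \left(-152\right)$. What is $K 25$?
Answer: $-45600$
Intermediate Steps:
$K = -1824$ ($K = 12 \left(-152\right) = -1824$)
$K 25 = \left(-1824\right) 25 = -45600$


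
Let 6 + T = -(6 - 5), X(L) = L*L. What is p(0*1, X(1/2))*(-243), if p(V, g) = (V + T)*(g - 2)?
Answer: -11907/4 ≈ -2976.8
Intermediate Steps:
X(L) = L²
T = -7 (T = -6 - (6 - 5) = -6 - 1*1 = -6 - 1 = -7)
p(V, g) = (-7 + V)*(-2 + g) (p(V, g) = (V - 7)*(g - 2) = (-7 + V)*(-2 + g))
p(0*1, X(1/2))*(-243) = (14 - 7*(1/2)² - 0 + (0*1)*(1/2)²)*(-243) = (14 - 7*(½)² - 2*0 + 0*(½)²)*(-243) = (14 - 7*¼ + 0 + 0*(¼))*(-243) = (14 - 7/4 + 0 + 0)*(-243) = (49/4)*(-243) = -11907/4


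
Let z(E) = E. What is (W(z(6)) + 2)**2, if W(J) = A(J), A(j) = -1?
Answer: 1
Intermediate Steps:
W(J) = -1
(W(z(6)) + 2)**2 = (-1 + 2)**2 = 1**2 = 1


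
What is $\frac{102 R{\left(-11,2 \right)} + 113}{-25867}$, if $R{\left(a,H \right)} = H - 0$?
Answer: $- \frac{317}{25867} \approx -0.012255$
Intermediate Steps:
$R{\left(a,H \right)} = H$ ($R{\left(a,H \right)} = H + 0 = H$)
$\frac{102 R{\left(-11,2 \right)} + 113}{-25867} = \frac{102 \cdot 2 + 113}{-25867} = \left(204 + 113\right) \left(- \frac{1}{25867}\right) = 317 \left(- \frac{1}{25867}\right) = - \frac{317}{25867}$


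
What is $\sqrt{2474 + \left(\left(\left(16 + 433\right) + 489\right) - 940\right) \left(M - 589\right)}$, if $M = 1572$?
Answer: $2 \sqrt{127} \approx 22.539$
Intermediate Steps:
$\sqrt{2474 + \left(\left(\left(16 + 433\right) + 489\right) - 940\right) \left(M - 589\right)} = \sqrt{2474 + \left(\left(\left(16 + 433\right) + 489\right) - 940\right) \left(1572 - 589\right)} = \sqrt{2474 + \left(\left(449 + 489\right) - 940\right) 983} = \sqrt{2474 + \left(938 - 940\right) 983} = \sqrt{2474 - 1966} = \sqrt{508} = 2 \sqrt{127}$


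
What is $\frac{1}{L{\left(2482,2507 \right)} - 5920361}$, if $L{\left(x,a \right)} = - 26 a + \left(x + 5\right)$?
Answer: $- \frac{1}{5983056} \approx -1.6714 \cdot 10^{-7}$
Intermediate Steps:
$L{\left(x,a \right)} = 5 + x - 26 a$ ($L{\left(x,a \right)} = - 26 a + \left(5 + x\right) = 5 + x - 26 a$)
$\frac{1}{L{\left(2482,2507 \right)} - 5920361} = \frac{1}{\left(5 + 2482 - 65182\right) - 5920361} = \frac{1}{-62695 - 5920361} = \frac{1}{-5983056} = - \frac{1}{5983056}$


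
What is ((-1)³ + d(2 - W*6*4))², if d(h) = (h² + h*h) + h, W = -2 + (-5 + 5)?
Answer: 25492401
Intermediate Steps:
W = -2 (W = -2 + 0 = -2)
d(h) = h + 2*h² (d(h) = (h² + h²) + h = 2*h² + h = h + 2*h²)
((-1)³ + d(2 - W*6*4))² = ((-1)³ + (2 - (-2)*6*4)*(1 + 2*(2 - (-2)*6*4)))² = (-1 + (2 - (-2)*24)*(1 + 2*(2 - (-2)*24)))² = (-1 + (2 - 1*(-48))*(1 + 2*(2 - 1*(-48))))² = (-1 + (2 + 48)*(1 + 2*(2 + 48)))² = (-1 + 50*(1 + 2*50))² = (-1 + 50*(1 + 100))² = (-1 + 50*101)² = (-1 + 5050)² = 5049² = 25492401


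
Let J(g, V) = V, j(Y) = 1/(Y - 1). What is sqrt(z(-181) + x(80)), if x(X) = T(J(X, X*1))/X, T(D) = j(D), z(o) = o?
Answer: I*sqrt(451848005)/1580 ≈ 13.454*I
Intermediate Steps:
j(Y) = 1/(-1 + Y)
T(D) = 1/(-1 + D)
x(X) = 1/(X*(-1 + X)) (x(X) = 1/((-1 + X*1)*X) = 1/((-1 + X)*X) = 1/(X*(-1 + X)))
sqrt(z(-181) + x(80)) = sqrt(-181 + 1/(80*(-1 + 80))) = sqrt(-181 + (1/80)/79) = sqrt(-181 + (1/80)*(1/79)) = sqrt(-181 + 1/6320) = sqrt(-1143919/6320) = I*sqrt(451848005)/1580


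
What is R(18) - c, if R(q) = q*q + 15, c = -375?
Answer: 714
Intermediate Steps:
R(q) = 15 + q**2 (R(q) = q**2 + 15 = 15 + q**2)
R(18) - c = (15 + 18**2) - 1*(-375) = (15 + 324) + 375 = 339 + 375 = 714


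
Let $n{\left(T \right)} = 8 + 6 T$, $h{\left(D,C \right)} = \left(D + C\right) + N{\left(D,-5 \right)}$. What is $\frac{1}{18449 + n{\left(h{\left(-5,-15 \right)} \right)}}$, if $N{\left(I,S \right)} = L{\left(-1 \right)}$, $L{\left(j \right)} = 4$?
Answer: $\frac{1}{18361} \approx 5.4463 \cdot 10^{-5}$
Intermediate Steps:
$N{\left(I,S \right)} = 4$
$h{\left(D,C \right)} = 4 + C + D$ ($h{\left(D,C \right)} = \left(D + C\right) + 4 = \left(C + D\right) + 4 = 4 + C + D$)
$\frac{1}{18449 + n{\left(h{\left(-5,-15 \right)} \right)}} = \frac{1}{18449 + \left(8 + 6 \left(4 - 15 - 5\right)\right)} = \frac{1}{18449 + \left(8 + 6 \left(-16\right)\right)} = \frac{1}{18449 + \left(8 - 96\right)} = \frac{1}{18449 - 88} = \frac{1}{18361}$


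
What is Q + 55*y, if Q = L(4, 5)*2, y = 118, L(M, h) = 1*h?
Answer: 6500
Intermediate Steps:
L(M, h) = h
Q = 10 (Q = 5*2 = 10)
Q + 55*y = 10 + 55*118 = 10 + 6490 = 6500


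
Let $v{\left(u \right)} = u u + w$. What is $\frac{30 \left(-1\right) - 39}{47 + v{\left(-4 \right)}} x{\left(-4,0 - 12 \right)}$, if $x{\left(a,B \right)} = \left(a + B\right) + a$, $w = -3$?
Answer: $23$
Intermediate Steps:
$x{\left(a,B \right)} = B + 2 a$ ($x{\left(a,B \right)} = \left(B + a\right) + a = B + 2 a$)
$v{\left(u \right)} = -3 + u^{2}$ ($v{\left(u \right)} = u u - 3 = u^{2} - 3 = -3 + u^{2}$)
$\frac{30 \left(-1\right) - 39}{47 + v{\left(-4 \right)}} x{\left(-4,0 - 12 \right)} = \frac{30 \left(-1\right) - 39}{47 - \left(3 - \left(-4\right)^{2}\right)} \left(\left(0 - 12\right) + 2 \left(-4\right)\right) = \frac{-30 - 39}{47 + \left(-3 + 16\right)} \left(\left(0 - 12\right) - 8\right) = - \frac{69}{47 + 13} \left(-12 - 8\right) = - \frac{69}{60} \left(-20\right) = \left(-69\right) \frac{1}{60} \left(-20\right) = \left(- \frac{23}{20}\right) \left(-20\right) = 23$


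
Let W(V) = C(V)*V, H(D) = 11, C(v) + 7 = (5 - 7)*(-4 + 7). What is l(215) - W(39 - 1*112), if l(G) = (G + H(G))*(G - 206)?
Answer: 1085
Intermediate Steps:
C(v) = -13 (C(v) = -7 + (5 - 7)*(-4 + 7) = -7 - 2*3 = -7 - 6 = -13)
l(G) = (-206 + G)*(11 + G) (l(G) = (G + 11)*(G - 206) = (11 + G)*(-206 + G) = (-206 + G)*(11 + G))
W(V) = -13*V
l(215) - W(39 - 1*112) = (-2266 + 215² - 195*215) - (-13)*(39 - 1*112) = (-2266 + 46225 - 41925) - (-13)*(39 - 112) = 2034 - (-13)*(-73) = 2034 - 1*949 = 2034 - 949 = 1085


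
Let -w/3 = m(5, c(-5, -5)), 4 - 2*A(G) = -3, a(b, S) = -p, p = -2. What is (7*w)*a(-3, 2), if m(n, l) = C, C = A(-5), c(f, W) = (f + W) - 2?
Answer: -147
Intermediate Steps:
a(b, S) = 2 (a(b, S) = -1*(-2) = 2)
A(G) = 7/2 (A(G) = 2 - ½*(-3) = 2 + 3/2 = 7/2)
c(f, W) = -2 + W + f (c(f, W) = (W + f) - 2 = -2 + W + f)
C = 7/2 ≈ 3.5000
m(n, l) = 7/2
w = -21/2 (w = -3*7/2 = -21/2 ≈ -10.500)
(7*w)*a(-3, 2) = (7*(-21/2))*2 = -147/2*2 = -147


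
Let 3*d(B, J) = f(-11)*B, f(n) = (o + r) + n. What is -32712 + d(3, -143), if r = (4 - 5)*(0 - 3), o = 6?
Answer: -32714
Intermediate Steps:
r = 3 (r = -1*(-3) = 3)
f(n) = 9 + n (f(n) = (6 + 3) + n = 9 + n)
d(B, J) = -2*B/3 (d(B, J) = ((9 - 11)*B)/3 = (-2*B)/3 = -2*B/3)
-32712 + d(3, -143) = -32712 - ⅔*3 = -32712 - 2 = -32714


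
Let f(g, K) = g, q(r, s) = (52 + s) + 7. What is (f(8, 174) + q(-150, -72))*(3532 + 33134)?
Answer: -183330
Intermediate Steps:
q(r, s) = 59 + s
(f(8, 174) + q(-150, -72))*(3532 + 33134) = (8 + (59 - 72))*(3532 + 33134) = (8 - 13)*36666 = -5*36666 = -183330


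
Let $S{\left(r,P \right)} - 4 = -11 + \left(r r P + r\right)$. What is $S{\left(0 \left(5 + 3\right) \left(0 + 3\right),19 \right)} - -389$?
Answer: $382$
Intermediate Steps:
$S{\left(r,P \right)} = -7 + r + P r^{2}$ ($S{\left(r,P \right)} = 4 - \left(11 - r - r r P\right) = 4 - \left(11 - r - r^{2} P\right) = 4 - \left(11 - r - P r^{2}\right) = 4 + \left(-11 + r + P r^{2}\right) = -7 + r + P r^{2}$)
$S{\left(0 \left(5 + 3\right) \left(0 + 3\right),19 \right)} - -389 = \left(-7 + 0 \left(5 + 3\right) \left(0 + 3\right) + 19 \left(0 \left(5 + 3\right) \left(0 + 3\right)\right)^{2}\right) - -389 = \left(-7 + 0 \cdot 8 \cdot 3 + 19 \left(0 \cdot 8 \cdot 3\right)^{2}\right) + 389 = \left(-7 + 0 \cdot 24 + 19 \left(0 \cdot 24\right)^{2}\right) + 389 = \left(-7 + 0 + 19 \cdot 0^{2}\right) + 389 = \left(-7 + 0 + 19 \cdot 0\right) + 389 = \left(-7 + 0 + 0\right) + 389 = -7 + 389 = 382$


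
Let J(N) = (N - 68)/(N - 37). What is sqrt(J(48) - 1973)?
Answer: I*sqrt(238953)/11 ≈ 44.439*I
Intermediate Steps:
J(N) = (-68 + N)/(-37 + N)
sqrt(J(48) - 1973) = sqrt((-68 + 48)/(-37 + 48) - 1973) = sqrt(-20/11 - 1973) = sqrt(-21723/11) = I*sqrt(238953)/11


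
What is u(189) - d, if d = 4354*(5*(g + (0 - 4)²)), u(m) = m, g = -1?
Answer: -326361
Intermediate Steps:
d = 326550 (d = 4354*(5*(-1 + (0 - 4)²)) = 4354*(5*(-1 + (-4)²)) = 4354*(5*(-1 + 16)) = 4354*(5*15) = 4354*75 = 326550)
u(189) - d = 189 - 1*326550 = 189 - 326550 = -326361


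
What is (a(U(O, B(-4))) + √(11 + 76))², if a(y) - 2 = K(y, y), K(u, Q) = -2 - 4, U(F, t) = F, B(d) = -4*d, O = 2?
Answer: (-4 + √87)² ≈ 28.381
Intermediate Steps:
K(u, Q) = -6
a(y) = -4 (a(y) = 2 - 6 = -4)
(a(U(O, B(-4))) + √(11 + 76))² = (-4 + √(11 + 76))² = (-4 + √87)²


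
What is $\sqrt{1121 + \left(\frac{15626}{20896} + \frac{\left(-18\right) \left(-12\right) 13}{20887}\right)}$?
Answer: $\frac{\sqrt{3339225515320333921}}{54556844} \approx 33.495$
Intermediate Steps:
$\sqrt{1121 + \left(\frac{15626}{20896} + \frac{\left(-18\right) \left(-12\right) 13}{20887}\right)} = \sqrt{1121 + \left(15626 \cdot \frac{1}{20896} + 216 \cdot 13 \cdot \frac{1}{20887}\right)} = \sqrt{1121 + \left(\frac{7813}{10448} + 2808 \cdot \frac{1}{20887}\right)} = \sqrt{1121 + \left(\frac{7813}{10448} + \frac{2808}{20887}\right)} = \sqrt{1121 + \frac{192528115}{218227376}} = \sqrt{\frac{244825416611}{218227376}} = \frac{\sqrt{3339225515320333921}}{54556844}$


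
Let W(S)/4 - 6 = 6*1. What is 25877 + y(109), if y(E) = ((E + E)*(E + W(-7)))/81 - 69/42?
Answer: 29821819/1134 ≈ 26298.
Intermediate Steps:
W(S) = 48 (W(S) = 24 + 4*(6*1) = 24 + 4*6 = 24 + 24 = 48)
y(E) = -23/14 + 2*E*(48 + E)/81 (y(E) = ((E + E)*(E + 48))/81 - 69/42 = ((2*E)*(48 + E))*(1/81) - 69*1/42 = (2*E*(48 + E))*(1/81) - 23/14 = 2*E*(48 + E)/81 - 23/14 = -23/14 + 2*E*(48 + E)/81)
25877 + y(109) = 25877 + (-23/14 + (2/81)*109² + (32/27)*109) = 25877 + (-23/14 + (2/81)*11881 + 3488/27) = 25877 + (-23/14 + 23762/81 + 3488/27) = 25877 + 477301/1134 = 29821819/1134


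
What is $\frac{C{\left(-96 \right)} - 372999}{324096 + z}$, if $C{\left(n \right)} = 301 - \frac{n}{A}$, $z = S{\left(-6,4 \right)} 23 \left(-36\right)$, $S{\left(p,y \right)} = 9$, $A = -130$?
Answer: $- \frac{12112709}{10290930} \approx -1.177$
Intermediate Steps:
$z = -7452$ ($z = 9 \cdot 23 \left(-36\right) = 207 \left(-36\right) = -7452$)
$C{\left(n \right)} = 301 + \frac{n}{130}$ ($C{\left(n \right)} = 301 - \frac{n}{-130} = 301 - n \left(- \frac{1}{130}\right) = 301 - - \frac{n}{130} = 301 + \frac{n}{130}$)
$\frac{C{\left(-96 \right)} - 372999}{324096 + z} = \frac{\left(301 + \frac{1}{130} \left(-96\right)\right) - 372999}{324096 - 7452} = \frac{\left(301 - \frac{48}{65}\right) - 372999}{316644} = \left(\frac{19517}{65} - 372999\right) \frac{1}{316644} = \left(- \frac{24225418}{65}\right) \frac{1}{316644} = - \frac{12112709}{10290930}$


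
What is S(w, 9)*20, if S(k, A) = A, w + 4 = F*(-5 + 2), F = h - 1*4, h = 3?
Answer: 180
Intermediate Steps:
F = -1 (F = 3 - 1*4 = 3 - 4 = -1)
w = -1 (w = -4 - (-5 + 2) = -4 - 1*(-3) = -4 + 3 = -1)
S(w, 9)*20 = 9*20 = 180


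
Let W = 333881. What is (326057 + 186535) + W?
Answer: 846473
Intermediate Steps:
(326057 + 186535) + W = (326057 + 186535) + 333881 = 512592 + 333881 = 846473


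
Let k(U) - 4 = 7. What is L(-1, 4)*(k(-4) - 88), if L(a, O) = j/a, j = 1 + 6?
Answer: 539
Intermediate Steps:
k(U) = 11 (k(U) = 4 + 7 = 11)
j = 7
L(a, O) = 7/a
L(-1, 4)*(k(-4) - 88) = (7/(-1))*(11 - 88) = (7*(-1))*(-77) = -7*(-77) = 539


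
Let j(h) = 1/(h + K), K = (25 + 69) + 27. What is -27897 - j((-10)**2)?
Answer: -6165238/221 ≈ -27897.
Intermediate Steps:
K = 121 (K = 94 + 27 = 121)
j(h) = 1/(121 + h) (j(h) = 1/(h + 121) = 1/(121 + h))
-27897 - j((-10)**2) = -27897 - 1/(121 + (-10)**2) = -27897 - 1/(121 + 100) = -27897 - 1/221 = -6165238/221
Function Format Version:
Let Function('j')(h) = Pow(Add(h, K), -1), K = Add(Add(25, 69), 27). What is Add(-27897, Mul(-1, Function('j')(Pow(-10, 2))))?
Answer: Rational(-6165238, 221) ≈ -27897.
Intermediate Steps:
K = 121 (K = Add(94, 27) = 121)
Function('j')(h) = Pow(Add(121, h), -1) (Function('j')(h) = Pow(Add(h, 121), -1) = Pow(Add(121, h), -1))
Add(-27897, Mul(-1, Function('j')(Pow(-10, 2)))) = Add(-27897, Mul(-1, Pow(Add(121, Pow(-10, 2)), -1))) = Add(-27897, Mul(-1, Pow(Add(121, 100), -1))) = Add(-27897, Mul(-1, Pow(221, -1))) = Add(-27897, Mul(-1, Rational(1, 221))) = Add(-27897, Rational(-1, 221)) = Rational(-6165238, 221)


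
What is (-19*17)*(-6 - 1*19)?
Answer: 8075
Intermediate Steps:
(-19*17)*(-6 - 1*19) = -323*(-6 - 19) = -323*(-25) = 8075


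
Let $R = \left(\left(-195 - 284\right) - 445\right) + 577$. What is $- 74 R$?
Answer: $25678$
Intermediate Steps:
$R = -347$ ($R = \left(\left(-195 - 284\right) - 445\right) + 577 = \left(-479 - 445\right) + 577 = -924 + 577 = -347$)
$- 74 R = \left(-74\right) \left(-347\right) = 25678$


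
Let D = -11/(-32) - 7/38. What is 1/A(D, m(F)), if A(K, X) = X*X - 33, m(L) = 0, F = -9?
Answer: -1/33 ≈ -0.030303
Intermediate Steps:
D = 97/608 (D = -11*(-1/32) - 7*1/38 = 11/32 - 7/38 = 97/608 ≈ 0.15954)
A(K, X) = -33 + X² (A(K, X) = X² - 33 = -33 + X²)
1/A(D, m(F)) = 1/(-33 + 0²) = 1/(-33 + 0) = 1/(-33) = -1/33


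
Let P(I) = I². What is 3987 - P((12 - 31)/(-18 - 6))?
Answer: 2296151/576 ≈ 3986.4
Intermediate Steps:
3987 - P((12 - 31)/(-18 - 6)) = 3987 - ((12 - 31)/(-18 - 6))² = 3987 - (-19/(-24))² = 3987 - (-19*(-1/24))² = 3987 - (19/24)² = 3987 - 1*361/576 = 3987 - 361/576 = 2296151/576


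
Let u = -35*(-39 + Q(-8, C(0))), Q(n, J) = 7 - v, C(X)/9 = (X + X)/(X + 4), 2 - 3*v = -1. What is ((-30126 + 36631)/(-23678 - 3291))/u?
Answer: -1301/6229839 ≈ -0.00020883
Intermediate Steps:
v = 1 (v = ⅔ - ⅓*(-1) = ⅔ + ⅓ = 1)
C(X) = 18*X/(4 + X) (C(X) = 9*((X + X)/(X + 4)) = 9*((2*X)/(4 + X)) = 9*(2*X/(4 + X)) = 18*X/(4 + X))
Q(n, J) = 6 (Q(n, J) = 7 - 1*1 = 7 - 1 = 6)
u = 1155 (u = -35*(-39 + 6) = -35*(-33) = 1155)
((-30126 + 36631)/(-23678 - 3291))/u = ((-30126 + 36631)/(-23678 - 3291))/1155 = (6505/(-26969))*(1/1155) = (6505*(-1/26969))*(1/1155) = -6505/26969*1/1155 = -1301/6229839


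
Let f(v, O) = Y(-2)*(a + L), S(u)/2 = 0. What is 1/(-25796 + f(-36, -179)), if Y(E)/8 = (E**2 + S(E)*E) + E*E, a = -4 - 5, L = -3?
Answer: -1/26564 ≈ -3.7645e-5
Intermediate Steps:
a = -9
S(u) = 0 (S(u) = 2*0 = 0)
Y(E) = 16*E**2 (Y(E) = 8*((E**2 + 0*E) + E*E) = 8*((E**2 + 0) + E**2) = 8*(E**2 + E**2) = 8*(2*E**2) = 16*E**2)
f(v, O) = -768 (f(v, O) = (16*(-2)**2)*(-9 - 3) = (16*4)*(-12) = 64*(-12) = -768)
1/(-25796 + f(-36, -179)) = 1/(-25796 - 768) = 1/(-26564) = -1/26564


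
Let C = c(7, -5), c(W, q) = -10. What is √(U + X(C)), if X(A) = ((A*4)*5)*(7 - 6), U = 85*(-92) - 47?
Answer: I*√8067 ≈ 89.817*I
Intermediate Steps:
U = -7867 (U = -7820 - 47 = -7867)
C = -10
X(A) = 20*A (X(A) = ((4*A)*5)*1 = (20*A)*1 = 20*A)
√(U + X(C)) = √(-7867 + 20*(-10)) = √(-7867 - 200) = √(-8067) = I*√8067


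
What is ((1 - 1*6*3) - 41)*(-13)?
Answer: 754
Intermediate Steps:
((1 - 1*6*3) - 41)*(-13) = ((1 - 6*3) - 41)*(-13) = ((1 - 18) - 41)*(-13) = (-17 - 41)*(-13) = -58*(-13) = 754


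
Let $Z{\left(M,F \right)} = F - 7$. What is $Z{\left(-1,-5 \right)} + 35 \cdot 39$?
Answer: $1353$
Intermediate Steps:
$Z{\left(M,F \right)} = -7 + F$ ($Z{\left(M,F \right)} = F - 7 = -7 + F$)
$Z{\left(-1,-5 \right)} + 35 \cdot 39 = \left(-7 - 5\right) + 35 \cdot 39 = -12 + 1365 = 1353$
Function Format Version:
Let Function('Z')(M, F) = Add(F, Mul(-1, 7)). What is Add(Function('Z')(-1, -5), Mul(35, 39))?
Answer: 1353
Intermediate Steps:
Function('Z')(M, F) = Add(-7, F) (Function('Z')(M, F) = Add(F, -7) = Add(-7, F))
Add(Function('Z')(-1, -5), Mul(35, 39)) = Add(Add(-7, -5), Mul(35, 39)) = Add(-12, 1365) = 1353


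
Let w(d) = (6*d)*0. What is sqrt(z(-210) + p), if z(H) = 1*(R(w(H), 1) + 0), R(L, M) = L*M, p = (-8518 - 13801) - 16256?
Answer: 5*I*sqrt(1543) ≈ 196.41*I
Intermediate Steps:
p = -38575 (p = -22319 - 16256 = -38575)
w(d) = 0
z(H) = 0 (z(H) = 1*(0*1 + 0) = 1*(0 + 0) = 1*0 = 0)
sqrt(z(-210) + p) = sqrt(0 - 38575) = sqrt(-38575) = 5*I*sqrt(1543)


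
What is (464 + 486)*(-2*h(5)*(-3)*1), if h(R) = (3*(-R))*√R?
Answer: -85500*√5 ≈ -1.9118e+5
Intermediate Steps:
h(R) = -3*R^(3/2) (h(R) = (-3*R)*√R = -3*R^(3/2))
(464 + 486)*(-2*h(5)*(-3)*1) = (464 + 486)*(-2*(-15*√5)*(-3)*1) = 950*(-2*(-15*√5)*(-3)*1) = 950*(-90*√5*1) = 950*(-90*√5) = -85500*√5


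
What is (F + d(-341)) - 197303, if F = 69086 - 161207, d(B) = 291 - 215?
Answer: -289348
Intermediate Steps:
d(B) = 76
F = -92121
(F + d(-341)) - 197303 = (-92121 + 76) - 197303 = -92045 - 197303 = -289348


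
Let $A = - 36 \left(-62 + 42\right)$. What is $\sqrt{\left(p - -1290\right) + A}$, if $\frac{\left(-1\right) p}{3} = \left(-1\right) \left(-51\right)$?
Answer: $\sqrt{1857} \approx 43.093$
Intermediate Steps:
$A = 720$ ($A = \left(-36\right) \left(-20\right) = 720$)
$p = -153$ ($p = - 3 \left(\left(-1\right) \left(-51\right)\right) = \left(-3\right) 51 = -153$)
$\sqrt{\left(p - -1290\right) + A} = \sqrt{\left(-153 - -1290\right) + 720} = \sqrt{\left(-153 + 1290\right) + 720} = \sqrt{1137 + 720} = \sqrt{1857}$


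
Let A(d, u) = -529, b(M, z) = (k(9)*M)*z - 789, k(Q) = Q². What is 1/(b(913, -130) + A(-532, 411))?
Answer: -1/9615208 ≈ -1.0400e-7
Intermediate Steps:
b(M, z) = -789 + 81*M*z (b(M, z) = (9²*M)*z - 789 = (81*M)*z - 789 = 81*M*z - 789 = -789 + 81*M*z)
1/(b(913, -130) + A(-532, 411)) = 1/((-789 + 81*913*(-130)) - 529) = 1/((-789 - 9613890) - 529) = 1/(-9614679 - 529) = 1/(-9615208) = -1/9615208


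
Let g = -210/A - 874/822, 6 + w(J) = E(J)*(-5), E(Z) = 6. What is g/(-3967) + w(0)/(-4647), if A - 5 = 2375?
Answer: 690143255/85868595042 ≈ 0.0080372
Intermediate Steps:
A = 2380 (A = 5 + 2375 = 2380)
w(J) = -36 (w(J) = -6 + 6*(-5) = -6 - 30 = -36)
g = -16091/13974 (g = -210/2380 - 874/822 = -210*1/2380 - 874*1/822 = -3/34 - 437/411 = -16091/13974 ≈ -1.1515)
g/(-3967) + w(0)/(-4647) = -16091/13974/(-3967) - 36/(-4647) = -16091/13974*(-1/3967) - 36*(-1/4647) = 16091/55434858 + 12/1549 = 690143255/85868595042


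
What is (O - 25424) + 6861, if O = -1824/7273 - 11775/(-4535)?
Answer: -122437416446/6596611 ≈ -18561.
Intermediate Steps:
O = 15473547/6596611 (O = -1824*1/7273 - 11775*(-1/4535) = -1824/7273 + 2355/907 = 15473547/6596611 ≈ 2.3457)
(O - 25424) + 6861 = (15473547/6596611 - 25424) + 6861 = -167696764517/6596611 + 6861 = -122437416446/6596611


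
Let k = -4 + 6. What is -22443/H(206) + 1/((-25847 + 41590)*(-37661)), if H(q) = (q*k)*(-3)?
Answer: 4435463376751/244273614676 ≈ 18.158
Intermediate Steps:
k = 2
H(q) = -6*q (H(q) = (q*2)*(-3) = (2*q)*(-3) = -6*q)
-22443/H(206) + 1/((-25847 + 41590)*(-37661)) = -22443/((-6*206)) + 1/((-25847 + 41590)*(-37661)) = -22443/(-1236) - 1/37661/15743 = -22443*(-1/1236) + (1/15743)*(-1/37661) = 7481/412 - 1/592897123 = 4435463376751/244273614676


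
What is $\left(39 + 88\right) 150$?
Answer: $19050$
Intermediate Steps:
$\left(39 + 88\right) 150 = 127 \cdot 150 = 19050$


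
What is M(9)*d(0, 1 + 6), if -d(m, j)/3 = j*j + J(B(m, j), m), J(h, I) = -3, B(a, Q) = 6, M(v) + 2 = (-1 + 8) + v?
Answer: -1932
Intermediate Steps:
M(v) = 5 + v (M(v) = -2 + ((-1 + 8) + v) = -2 + (7 + v) = 5 + v)
d(m, j) = 9 - 3*j² (d(m, j) = -3*(j*j - 3) = -3*(j² - 3) = -3*(-3 + j²) = 9 - 3*j²)
M(9)*d(0, 1 + 6) = (5 + 9)*(9 - 3*(1 + 6)²) = 14*(9 - 3*7²) = 14*(9 - 3*49) = 14*(9 - 147) = 14*(-138) = -1932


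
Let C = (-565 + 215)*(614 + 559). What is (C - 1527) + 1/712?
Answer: -293398823/712 ≈ -4.1208e+5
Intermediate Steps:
C = -410550 (C = -350*1173 = -410550)
(C - 1527) + 1/712 = (-410550 - 1527) + 1/712 = -412077 + 1/712 = -293398823/712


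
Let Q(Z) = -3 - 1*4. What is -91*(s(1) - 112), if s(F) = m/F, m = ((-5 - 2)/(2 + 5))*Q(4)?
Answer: 9555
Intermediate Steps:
Q(Z) = -7 (Q(Z) = -3 - 4 = -7)
m = 7 (m = ((-5 - 2)/(2 + 5))*(-7) = -7/7*(-7) = -7*⅐*(-7) = -1*(-7) = 7)
s(F) = 7/F
-91*(s(1) - 112) = -91*(7/1 - 112) = -91*(7*1 - 112) = -91*(7 - 112) = -91*(-105) = 9555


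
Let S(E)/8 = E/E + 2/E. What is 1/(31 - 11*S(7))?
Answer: -7/575 ≈ -0.012174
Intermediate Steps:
S(E) = 8 + 16/E (S(E) = 8*(E/E + 2/E) = 8*(1 + 2/E) = 8 + 16/E)
1/(31 - 11*S(7)) = 1/(31 - 11*(8 + 16/7)) = 1/(31 - 11*72/7) = 1/(31 - 792/7) = 1/(-575/7) = -7/575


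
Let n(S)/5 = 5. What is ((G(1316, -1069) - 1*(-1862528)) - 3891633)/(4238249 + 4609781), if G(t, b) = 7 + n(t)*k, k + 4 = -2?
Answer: -1014624/4424015 ≈ -0.22934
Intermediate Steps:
k = -6 (k = -4 - 2 = -6)
n(S) = 25 (n(S) = 5*5 = 25)
G(t, b) = -143 (G(t, b) = 7 + 25*(-6) = 7 - 150 = -143)
((G(1316, -1069) - 1*(-1862528)) - 3891633)/(4238249 + 4609781) = ((-143 - 1*(-1862528)) - 3891633)/(4238249 + 4609781) = ((-143 + 1862528) - 3891633)/8848030 = (1862385 - 3891633)*(1/8848030) = -2029248*1/8848030 = -1014624/4424015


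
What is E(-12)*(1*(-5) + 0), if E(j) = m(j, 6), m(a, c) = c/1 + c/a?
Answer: -55/2 ≈ -27.500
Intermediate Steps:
m(a, c) = c + c/a (m(a, c) = c*1 + c/a = c + c/a)
E(j) = 6 + 6/j
E(-12)*(1*(-5) + 0) = (6 + 6/(-12))*(1*(-5) + 0) = (6 + 6*(-1/12))*(-5 + 0) = (6 - ½)*(-5) = (11/2)*(-5) = -55/2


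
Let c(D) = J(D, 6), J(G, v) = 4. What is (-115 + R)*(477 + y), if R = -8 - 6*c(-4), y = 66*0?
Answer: -70119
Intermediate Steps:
c(D) = 4
y = 0
R = -32 (R = -8 - 6*4 = -8 - 24 = -32)
(-115 + R)*(477 + y) = (-115 - 32)*(477 + 0) = -147*477 = -70119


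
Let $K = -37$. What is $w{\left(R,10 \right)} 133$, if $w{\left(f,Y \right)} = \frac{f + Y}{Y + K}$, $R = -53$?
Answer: $\frac{5719}{27} \approx 211.81$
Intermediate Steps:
$w{\left(f,Y \right)} = \frac{Y + f}{-37 + Y}$ ($w{\left(f,Y \right)} = \frac{f + Y}{Y - 37} = \frac{Y + f}{-37 + Y}$)
$w{\left(R,10 \right)} 133 = \frac{10 - 53}{-37 + 10} \cdot 133 = \frac{1}{-27} \left(-43\right) 133 = \left(- \frac{1}{27}\right) \left(-43\right) 133 = \frac{43}{27} \cdot 133 = \frac{5719}{27}$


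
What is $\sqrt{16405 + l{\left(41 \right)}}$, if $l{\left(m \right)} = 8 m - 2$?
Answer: $39 \sqrt{11} \approx 129.35$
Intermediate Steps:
$l{\left(m \right)} = -2 + 8 m$
$\sqrt{16405 + l{\left(41 \right)}} = \sqrt{16405 + \left(-2 + 8 \cdot 41\right)} = \sqrt{16405 + \left(-2 + 328\right)} = \sqrt{16405 + 326} = \sqrt{16731} = 39 \sqrt{11}$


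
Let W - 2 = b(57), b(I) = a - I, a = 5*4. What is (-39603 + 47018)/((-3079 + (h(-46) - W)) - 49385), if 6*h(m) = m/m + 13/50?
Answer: -741500/5242879 ≈ -0.14143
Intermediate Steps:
a = 20
h(m) = 21/100 (h(m) = (m/m + 13/50)/6 = (1 + 13*(1/50))/6 = (1 + 13/50)/6 = (⅙)*(63/50) = 21/100)
b(I) = 20 - I
W = -35 (W = 2 + (20 - 1*57) = 2 + (20 - 57) = 2 - 37 = -35)
(-39603 + 47018)/((-3079 + (h(-46) - W)) - 49385) = (-39603 + 47018)/((-3079 + (21/100 - 1*(-35))) - 49385) = 7415/((-3079 + (21/100 + 35)) - 49385) = 7415/((-3079 + 3521/100) - 49385) = 7415/(-304379/100 - 49385) = 7415/(-5242879/100) = 7415*(-100/5242879) = -741500/5242879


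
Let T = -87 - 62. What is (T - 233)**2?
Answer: 145924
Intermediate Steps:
T = -149
(T - 233)**2 = (-149 - 233)**2 = (-382)**2 = 145924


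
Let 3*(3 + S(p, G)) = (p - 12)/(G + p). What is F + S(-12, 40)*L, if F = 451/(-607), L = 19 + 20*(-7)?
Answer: 1686124/4249 ≈ 396.83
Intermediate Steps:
S(p, G) = -3 + (-12 + p)/(3*(G + p)) (S(p, G) = -3 + ((p - 12)/(G + p))/3 = -3 + ((-12 + p)/(G + p))/3 = -3 + (-12 + p)/(3*(G + p)))
L = -121 (L = 19 - 140 = -121)
F = -451/607 (F = 451*(-1/607) = -451/607 ≈ -0.74300)
F + S(-12, 40)*L = -451/607 + ((-4 - 3*40 - 8/3*(-12))/(40 - 12))*(-121) = -451/607 + ((-4 - 120 + 32)/28)*(-121) = -451/607 + ((1/28)*(-92))*(-121) = -451/607 - 23/7*(-121) = -451/607 + 2783/7 = 1686124/4249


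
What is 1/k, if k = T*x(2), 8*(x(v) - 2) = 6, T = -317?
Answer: -4/3487 ≈ -0.0011471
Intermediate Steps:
x(v) = 11/4 (x(v) = 2 + (⅛)*6 = 2 + ¾ = 11/4)
k = -3487/4 (k = -317*11/4 = -3487/4 ≈ -871.75)
1/k = 1/(-3487/4) = -4/3487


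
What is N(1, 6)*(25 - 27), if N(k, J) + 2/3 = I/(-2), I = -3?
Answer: -5/3 ≈ -1.6667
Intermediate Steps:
N(k, J) = ⅚ (N(k, J) = -⅔ - 3/(-2) = -⅔ - 3*(-½) = -⅔ + 3/2 = ⅚)
N(1, 6)*(25 - 27) = 5*(25 - 27)/6 = (⅚)*(-2) = -5/3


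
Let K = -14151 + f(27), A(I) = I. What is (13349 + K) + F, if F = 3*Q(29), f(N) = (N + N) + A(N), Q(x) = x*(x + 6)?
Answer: 2324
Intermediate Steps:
Q(x) = x*(6 + x)
f(N) = 3*N (f(N) = (N + N) + N = 2*N + N = 3*N)
K = -14070 (K = -14151 + 3*27 = -14151 + 81 = -14070)
F = 3045 (F = 3*(29*(6 + 29)) = 3*(29*35) = 3*1015 = 3045)
(13349 + K) + F = (13349 - 14070) + 3045 = -721 + 3045 = 2324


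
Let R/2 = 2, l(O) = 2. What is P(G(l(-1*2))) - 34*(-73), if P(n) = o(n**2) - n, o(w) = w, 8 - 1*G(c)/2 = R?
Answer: 2538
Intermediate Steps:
R = 4 (R = 2*2 = 4)
G(c) = 8 (G(c) = 16 - 2*4 = 16 - 8 = 8)
P(n) = n**2 - n
P(G(l(-1*2))) - 34*(-73) = 8*(-1 + 8) - 34*(-73) = 8*7 + 2482 = 56 + 2482 = 2538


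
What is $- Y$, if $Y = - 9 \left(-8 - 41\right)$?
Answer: $-441$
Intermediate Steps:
$Y = 441$ ($Y = \left(-9\right) \left(-49\right) = 441$)
$- Y = \left(-1\right) 441 = -441$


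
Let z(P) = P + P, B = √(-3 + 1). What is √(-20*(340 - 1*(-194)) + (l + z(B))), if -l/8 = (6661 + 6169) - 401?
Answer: √(-110112 + 2*I*√2) ≈ 0.004 + 331.83*I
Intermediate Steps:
l = -99432 (l = -8*((6661 + 6169) - 401) = -8*(12830 - 401) = -8*12429 = -99432)
B = I*√2 (B = √(-2) = I*√2 ≈ 1.4142*I)
z(P) = 2*P
√(-20*(340 - 1*(-194)) + (l + z(B))) = √(-20*(340 - 1*(-194)) + (-99432 + 2*(I*√2))) = √(-20*(340 + 194) + (-99432 + 2*I*√2)) = √(-20*534 + (-99432 + 2*I*√2)) = √(-10680 + (-99432 + 2*I*√2)) = √(-110112 + 2*I*√2)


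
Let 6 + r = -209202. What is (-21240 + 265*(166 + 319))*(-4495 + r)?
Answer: -22927126355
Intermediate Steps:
r = -209208 (r = -6 - 209202 = -209208)
(-21240 + 265*(166 + 319))*(-4495 + r) = (-21240 + 265*(166 + 319))*(-4495 - 209208) = (-21240 + 265*485)*(-213703) = (-21240 + 128525)*(-213703) = 107285*(-213703) = -22927126355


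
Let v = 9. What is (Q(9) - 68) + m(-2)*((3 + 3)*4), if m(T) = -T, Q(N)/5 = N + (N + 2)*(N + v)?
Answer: 1015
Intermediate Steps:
Q(N) = 5*N + 5*(2 + N)*(9 + N) (Q(N) = 5*(N + (N + 2)*(N + 9)) = 5*(N + (2 + N)*(9 + N)) = 5*N + 5*(2 + N)*(9 + N))
(Q(9) - 68) + m(-2)*((3 + 3)*4) = ((90 + 5*9² + 60*9) - 68) + (-1*(-2))*((3 + 3)*4) = ((90 + 5*81 + 540) - 68) + 2*(6*4) = ((90 + 405 + 540) - 68) + 2*24 = (1035 - 68) + 48 = 967 + 48 = 1015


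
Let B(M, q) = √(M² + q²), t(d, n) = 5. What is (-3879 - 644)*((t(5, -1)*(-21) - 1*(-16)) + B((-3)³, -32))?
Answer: 402547 - 4523*√1753 ≈ 2.1317e+5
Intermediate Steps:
(-3879 - 644)*((t(5, -1)*(-21) - 1*(-16)) + B((-3)³, -32)) = (-3879 - 644)*((5*(-21) - 1*(-16)) + √(((-3)³)² + (-32)²)) = -4523*((-105 + 16) + √((-27)² + 1024)) = -4523*(-89 + √(729 + 1024)) = -4523*(-89 + √1753) = 402547 - 4523*√1753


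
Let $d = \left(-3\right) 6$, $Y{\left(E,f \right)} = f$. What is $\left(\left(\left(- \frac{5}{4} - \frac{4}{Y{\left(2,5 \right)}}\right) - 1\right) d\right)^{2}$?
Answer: $\frac{301401}{100} \approx 3014.0$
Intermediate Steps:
$d = -18$
$\left(\left(\left(- \frac{5}{4} - \frac{4}{Y{\left(2,5 \right)}}\right) - 1\right) d\right)^{2} = \left(\left(\left(- \frac{5}{4} - \frac{4}{5}\right) - 1\right) \left(-18\right)\right)^{2} = \left(\left(- \frac{41}{20} - 1\right) \left(-18\right)\right)^{2} = \left(\left(- \frac{61}{20}\right) \left(-18\right)\right)^{2} = \left(\frac{549}{10}\right)^{2} = \frac{301401}{100}$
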